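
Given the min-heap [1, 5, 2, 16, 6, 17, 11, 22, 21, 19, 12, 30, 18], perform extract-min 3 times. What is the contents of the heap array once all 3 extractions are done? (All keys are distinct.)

[6, 12, 11, 16, 19, 17, 18, 22, 21, 30]

extract-min #1 returns 1:
  remove root 1; move last element 18 to root → [18, 5, 2, 16, 6, 17, 11, 22, 21, 19, 12, 30]
  18 vs smaller child 2 at index 2, swap → [2, 5, 18, 16, 6, 17, 11, 22, 21, 19, 12, 30]
  18 vs smaller child 11 at index 6, swap → [2, 5, 11, 16, 6, 17, 18, 22, 21, 19, 12, 30]
extract-min #2 returns 2:
  remove root 2; move last element 30 to root → [30, 5, 11, 16, 6, 17, 18, 22, 21, 19, 12]
  30 vs smaller child 5 at index 1, swap → [5, 30, 11, 16, 6, 17, 18, 22, 21, 19, 12]
  30 vs smaller child 6 at index 4, swap → [5, 6, 11, 16, 30, 17, 18, 22, 21, 19, 12]
  30 vs smaller child 12 at index 10, swap → [5, 6, 11, 16, 12, 17, 18, 22, 21, 19, 30]
extract-min #3 returns 5:
  remove root 5; move last element 30 to root → [30, 6, 11, 16, 12, 17, 18, 22, 21, 19]
  30 vs smaller child 6 at index 1, swap → [6, 30, 11, 16, 12, 17, 18, 22, 21, 19]
  30 vs smaller child 12 at index 4, swap → [6, 12, 11, 16, 30, 17, 18, 22, 21, 19]
  30 vs only child 19 at index 9, swap → [6, 12, 11, 16, 19, 17, 18, 22, 21, 30]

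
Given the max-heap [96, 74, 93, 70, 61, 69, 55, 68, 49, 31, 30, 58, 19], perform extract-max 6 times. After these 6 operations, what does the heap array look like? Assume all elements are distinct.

[61, 49, 58, 19, 30, 31, 55]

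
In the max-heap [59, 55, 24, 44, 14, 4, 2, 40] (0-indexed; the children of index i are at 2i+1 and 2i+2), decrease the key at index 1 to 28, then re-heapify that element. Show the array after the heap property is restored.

[59, 44, 24, 40, 14, 4, 2, 28]

set index 1 from 55 to 28 → [59, 28, 24, 44, 14, 4, 2, 40]
28 vs larger child 44 at index 3, swap → [59, 44, 24, 28, 14, 4, 2, 40]
28 vs only child 40 at index 7, swap → [59, 44, 24, 40, 14, 4, 2, 28]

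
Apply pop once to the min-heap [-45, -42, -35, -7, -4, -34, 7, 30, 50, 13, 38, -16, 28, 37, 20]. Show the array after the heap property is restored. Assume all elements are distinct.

[-42, -7, -35, 20, -4, -34, 7, 30, 50, 13, 38, -16, 28, 37]

remove root -45; move last element 20 to root → [20, -42, -35, -7, -4, -34, 7, 30, 50, 13, 38, -16, 28, 37]
20 vs smaller child -42 at index 1, swap → [-42, 20, -35, -7, -4, -34, 7, 30, 50, 13, 38, -16, 28, 37]
20 vs smaller child -7 at index 3, swap → [-42, -7, -35, 20, -4, -34, 7, 30, 50, 13, 38, -16, 28, 37]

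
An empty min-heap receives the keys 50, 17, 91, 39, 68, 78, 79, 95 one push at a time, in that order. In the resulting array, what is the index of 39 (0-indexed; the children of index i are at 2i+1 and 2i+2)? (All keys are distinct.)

1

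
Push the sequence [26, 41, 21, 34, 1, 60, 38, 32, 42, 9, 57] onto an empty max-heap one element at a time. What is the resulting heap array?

[60, 57, 41, 34, 42, 21, 38, 26, 32, 1, 9]

Insert 26:
  append 26 at index 0 → [26] (no swap needed)
Insert 41:
  append 41 at index 1 → [26, 41]
  41 > parent 26 at index 0, swap → [41, 26]
Insert 21:
  append 21 at index 2 → [41, 26, 21] (no swap needed)
Insert 34:
  append 34 at index 3 → [41, 26, 21, 34]
  34 > parent 26 at index 1, swap → [41, 34, 21, 26]
Insert 1:
  append 1 at index 4 → [41, 34, 21, 26, 1] (no swap needed)
Insert 60:
  append 60 at index 5 → [41, 34, 21, 26, 1, 60]
  60 > parent 21 at index 2, swap → [41, 34, 60, 26, 1, 21]
  60 > parent 41 at index 0, swap → [60, 34, 41, 26, 1, 21]
Insert 38:
  append 38 at index 6 → [60, 34, 41, 26, 1, 21, 38] (no swap needed)
Insert 32:
  append 32 at index 7 → [60, 34, 41, 26, 1, 21, 38, 32]
  32 > parent 26 at index 3, swap → [60, 34, 41, 32, 1, 21, 38, 26]
Insert 42:
  append 42 at index 8 → [60, 34, 41, 32, 1, 21, 38, 26, 42]
  42 > parent 32 at index 3, swap → [60, 34, 41, 42, 1, 21, 38, 26, 32]
  42 > parent 34 at index 1, swap → [60, 42, 41, 34, 1, 21, 38, 26, 32]
Insert 9:
  append 9 at index 9 → [60, 42, 41, 34, 1, 21, 38, 26, 32, 9]
  9 > parent 1 at index 4, swap → [60, 42, 41, 34, 9, 21, 38, 26, 32, 1]
Insert 57:
  append 57 at index 10 → [60, 42, 41, 34, 9, 21, 38, 26, 32, 1, 57]
  57 > parent 9 at index 4, swap → [60, 42, 41, 34, 57, 21, 38, 26, 32, 1, 9]
  57 > parent 42 at index 1, swap → [60, 57, 41, 34, 42, 21, 38, 26, 32, 1, 9]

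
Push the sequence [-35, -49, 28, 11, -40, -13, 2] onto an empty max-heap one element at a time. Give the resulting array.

[28, 11, 2, -49, -40, -35, -13]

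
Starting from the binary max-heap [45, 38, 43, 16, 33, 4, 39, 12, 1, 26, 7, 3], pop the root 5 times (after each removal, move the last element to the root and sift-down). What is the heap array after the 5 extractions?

extract-max #1 returns 45:
  remove root 45; move last element 3 to root → [3, 38, 43, 16, 33, 4, 39, 12, 1, 26, 7]
  3 vs larger child 43 at index 2, swap → [43, 38, 3, 16, 33, 4, 39, 12, 1, 26, 7]
  3 vs larger child 39 at index 6, swap → [43, 38, 39, 16, 33, 4, 3, 12, 1, 26, 7]
extract-max #2 returns 43:
  remove root 43; move last element 7 to root → [7, 38, 39, 16, 33, 4, 3, 12, 1, 26]
  7 vs larger child 39 at index 2, swap → [39, 38, 7, 16, 33, 4, 3, 12, 1, 26]
extract-max #3 returns 39:
  remove root 39; move last element 26 to root → [26, 38, 7, 16, 33, 4, 3, 12, 1]
  26 vs larger child 38 at index 1, swap → [38, 26, 7, 16, 33, 4, 3, 12, 1]
  26 vs larger child 33 at index 4, swap → [38, 33, 7, 16, 26, 4, 3, 12, 1]
extract-max #4 returns 38:
  remove root 38; move last element 1 to root → [1, 33, 7, 16, 26, 4, 3, 12]
  1 vs larger child 33 at index 1, swap → [33, 1, 7, 16, 26, 4, 3, 12]
  1 vs larger child 26 at index 4, swap → [33, 26, 7, 16, 1, 4, 3, 12]
extract-max #5 returns 33:
  remove root 33; move last element 12 to root → [12, 26, 7, 16, 1, 4, 3]
  12 vs larger child 26 at index 1, swap → [26, 12, 7, 16, 1, 4, 3]
  12 vs larger child 16 at index 3, swap → [26, 16, 7, 12, 1, 4, 3]

[26, 16, 7, 12, 1, 4, 3]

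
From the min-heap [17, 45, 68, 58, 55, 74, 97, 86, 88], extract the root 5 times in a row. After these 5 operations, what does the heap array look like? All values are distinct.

[74, 86, 88, 97]

extract-min #1 returns 17:
  remove root 17; move last element 88 to root → [88, 45, 68, 58, 55, 74, 97, 86]
  88 vs smaller child 45 at index 1, swap → [45, 88, 68, 58, 55, 74, 97, 86]
  88 vs smaller child 55 at index 4, swap → [45, 55, 68, 58, 88, 74, 97, 86]
extract-min #2 returns 45:
  remove root 45; move last element 86 to root → [86, 55, 68, 58, 88, 74, 97]
  86 vs smaller child 55 at index 1, swap → [55, 86, 68, 58, 88, 74, 97]
  86 vs smaller child 58 at index 3, swap → [55, 58, 68, 86, 88, 74, 97]
extract-min #3 returns 55:
  remove root 55; move last element 97 to root → [97, 58, 68, 86, 88, 74]
  97 vs smaller child 58 at index 1, swap → [58, 97, 68, 86, 88, 74]
  97 vs smaller child 86 at index 3, swap → [58, 86, 68, 97, 88, 74]
extract-min #4 returns 58:
  remove root 58; move last element 74 to root → [74, 86, 68, 97, 88]
  74 vs smaller child 68 at index 2, swap → [68, 86, 74, 97, 88]
extract-min #5 returns 68:
  remove root 68; move last element 88 to root → [88, 86, 74, 97]
  88 vs smaller child 74 at index 2, swap → [74, 86, 88, 97]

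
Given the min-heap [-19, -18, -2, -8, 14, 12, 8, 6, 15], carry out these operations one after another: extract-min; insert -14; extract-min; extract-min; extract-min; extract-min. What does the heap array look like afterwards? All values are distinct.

extract-min → returns -19:
  remove root -19; move last element 15 to root → [15, -18, -2, -8, 14, 12, 8, 6]
  15 vs smaller child -18 at index 1, swap → [-18, 15, -2, -8, 14, 12, 8, 6]
  15 vs smaller child -8 at index 3, swap → [-18, -8, -2, 15, 14, 12, 8, 6]
  15 vs only child 6 at index 7, swap → [-18, -8, -2, 6, 14, 12, 8, 15]
insert -14:
  append -14 at index 8 → [-18, -8, -2, 6, 14, 12, 8, 15, -14]
  -14 < parent 6 at index 3, swap → [-18, -8, -2, -14, 14, 12, 8, 15, 6]
  -14 < parent -8 at index 1, swap → [-18, -14, -2, -8, 14, 12, 8, 15, 6]
extract-min → returns -18:
  remove root -18; move last element 6 to root → [6, -14, -2, -8, 14, 12, 8, 15]
  6 vs smaller child -14 at index 1, swap → [-14, 6, -2, -8, 14, 12, 8, 15]
  6 vs smaller child -8 at index 3, swap → [-14, -8, -2, 6, 14, 12, 8, 15]
extract-min → returns -14:
  remove root -14; move last element 15 to root → [15, -8, -2, 6, 14, 12, 8]
  15 vs smaller child -8 at index 1, swap → [-8, 15, -2, 6, 14, 12, 8]
  15 vs smaller child 6 at index 3, swap → [-8, 6, -2, 15, 14, 12, 8]
extract-min → returns -8:
  remove root -8; move last element 8 to root → [8, 6, -2, 15, 14, 12]
  8 vs smaller child -2 at index 2, swap → [-2, 6, 8, 15, 14, 12]
extract-min → returns -2:
  remove root -2; move last element 12 to root → [12, 6, 8, 15, 14]
  12 vs smaller child 6 at index 1, swap → [6, 12, 8, 15, 14]

[6, 12, 8, 15, 14]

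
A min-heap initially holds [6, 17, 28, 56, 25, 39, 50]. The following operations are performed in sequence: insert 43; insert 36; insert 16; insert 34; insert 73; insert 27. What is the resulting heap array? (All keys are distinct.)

insert 43:
  append 43 at index 7 → [6, 17, 28, 56, 25, 39, 50, 43]
  43 < parent 56 at index 3, swap → [6, 17, 28, 43, 25, 39, 50, 56]
insert 36:
  append 36 at index 8 → [6, 17, 28, 43, 25, 39, 50, 56, 36]
  36 < parent 43 at index 3, swap → [6, 17, 28, 36, 25, 39, 50, 56, 43]
insert 16:
  append 16 at index 9 → [6, 17, 28, 36, 25, 39, 50, 56, 43, 16]
  16 < parent 25 at index 4, swap → [6, 17, 28, 36, 16, 39, 50, 56, 43, 25]
  16 < parent 17 at index 1, swap → [6, 16, 28, 36, 17, 39, 50, 56, 43, 25]
insert 34:
  append 34 at index 10 → [6, 16, 28, 36, 17, 39, 50, 56, 43, 25, 34] (no swap needed)
insert 73:
  append 73 at index 11 → [6, 16, 28, 36, 17, 39, 50, 56, 43, 25, 34, 73] (no swap needed)
insert 27:
  append 27 at index 12 → [6, 16, 28, 36, 17, 39, 50, 56, 43, 25, 34, 73, 27]
  27 < parent 39 at index 5, swap → [6, 16, 28, 36, 17, 27, 50, 56, 43, 25, 34, 73, 39]
  27 < parent 28 at index 2, swap → [6, 16, 27, 36, 17, 28, 50, 56, 43, 25, 34, 73, 39]

[6, 16, 27, 36, 17, 28, 50, 56, 43, 25, 34, 73, 39]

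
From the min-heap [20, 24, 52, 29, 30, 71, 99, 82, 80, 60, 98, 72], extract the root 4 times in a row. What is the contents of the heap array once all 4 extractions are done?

[52, 60, 71, 72, 98, 80, 99, 82]

extract-min #1 returns 20:
  remove root 20; move last element 72 to root → [72, 24, 52, 29, 30, 71, 99, 82, 80, 60, 98]
  72 vs smaller child 24 at index 1, swap → [24, 72, 52, 29, 30, 71, 99, 82, 80, 60, 98]
  72 vs smaller child 29 at index 3, swap → [24, 29, 52, 72, 30, 71, 99, 82, 80, 60, 98]
extract-min #2 returns 24:
  remove root 24; move last element 98 to root → [98, 29, 52, 72, 30, 71, 99, 82, 80, 60]
  98 vs smaller child 29 at index 1, swap → [29, 98, 52, 72, 30, 71, 99, 82, 80, 60]
  98 vs smaller child 30 at index 4, swap → [29, 30, 52, 72, 98, 71, 99, 82, 80, 60]
  98 vs only child 60 at index 9, swap → [29, 30, 52, 72, 60, 71, 99, 82, 80, 98]
extract-min #3 returns 29:
  remove root 29; move last element 98 to root → [98, 30, 52, 72, 60, 71, 99, 82, 80]
  98 vs smaller child 30 at index 1, swap → [30, 98, 52, 72, 60, 71, 99, 82, 80]
  98 vs smaller child 60 at index 4, swap → [30, 60, 52, 72, 98, 71, 99, 82, 80]
extract-min #4 returns 30:
  remove root 30; move last element 80 to root → [80, 60, 52, 72, 98, 71, 99, 82]
  80 vs smaller child 52 at index 2, swap → [52, 60, 80, 72, 98, 71, 99, 82]
  80 vs smaller child 71 at index 5, swap → [52, 60, 71, 72, 98, 80, 99, 82]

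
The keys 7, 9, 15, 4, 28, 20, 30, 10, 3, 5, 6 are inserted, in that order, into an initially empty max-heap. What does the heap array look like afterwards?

Insert 7:
  append 7 at index 0 → [7] (no swap needed)
Insert 9:
  append 9 at index 1 → [7, 9]
  9 > parent 7 at index 0, swap → [9, 7]
Insert 15:
  append 15 at index 2 → [9, 7, 15]
  15 > parent 9 at index 0, swap → [15, 7, 9]
Insert 4:
  append 4 at index 3 → [15, 7, 9, 4] (no swap needed)
Insert 28:
  append 28 at index 4 → [15, 7, 9, 4, 28]
  28 > parent 7 at index 1, swap → [15, 28, 9, 4, 7]
  28 > parent 15 at index 0, swap → [28, 15, 9, 4, 7]
Insert 20:
  append 20 at index 5 → [28, 15, 9, 4, 7, 20]
  20 > parent 9 at index 2, swap → [28, 15, 20, 4, 7, 9]
Insert 30:
  append 30 at index 6 → [28, 15, 20, 4, 7, 9, 30]
  30 > parent 20 at index 2, swap → [28, 15, 30, 4, 7, 9, 20]
  30 > parent 28 at index 0, swap → [30, 15, 28, 4, 7, 9, 20]
Insert 10:
  append 10 at index 7 → [30, 15, 28, 4, 7, 9, 20, 10]
  10 > parent 4 at index 3, swap → [30, 15, 28, 10, 7, 9, 20, 4]
Insert 3:
  append 3 at index 8 → [30, 15, 28, 10, 7, 9, 20, 4, 3] (no swap needed)
Insert 5:
  append 5 at index 9 → [30, 15, 28, 10, 7, 9, 20, 4, 3, 5] (no swap needed)
Insert 6:
  append 6 at index 10 → [30, 15, 28, 10, 7, 9, 20, 4, 3, 5, 6] (no swap needed)

[30, 15, 28, 10, 7, 9, 20, 4, 3, 5, 6]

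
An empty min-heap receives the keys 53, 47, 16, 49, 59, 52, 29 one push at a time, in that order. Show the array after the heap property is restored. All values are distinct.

Insert 53:
  append 53 at index 0 → [53] (no swap needed)
Insert 47:
  append 47 at index 1 → [53, 47]
  47 < parent 53 at index 0, swap → [47, 53]
Insert 16:
  append 16 at index 2 → [47, 53, 16]
  16 < parent 47 at index 0, swap → [16, 53, 47]
Insert 49:
  append 49 at index 3 → [16, 53, 47, 49]
  49 < parent 53 at index 1, swap → [16, 49, 47, 53]
Insert 59:
  append 59 at index 4 → [16, 49, 47, 53, 59] (no swap needed)
Insert 52:
  append 52 at index 5 → [16, 49, 47, 53, 59, 52] (no swap needed)
Insert 29:
  append 29 at index 6 → [16, 49, 47, 53, 59, 52, 29]
  29 < parent 47 at index 2, swap → [16, 49, 29, 53, 59, 52, 47]

[16, 49, 29, 53, 59, 52, 47]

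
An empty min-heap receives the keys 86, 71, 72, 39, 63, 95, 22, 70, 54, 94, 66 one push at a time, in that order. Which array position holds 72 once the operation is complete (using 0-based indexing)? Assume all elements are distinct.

6

Insert 86:
  append 86 at index 0 → [86] (no swap needed)
Insert 71:
  append 71 at index 1 → [86, 71]
  71 < parent 86 at index 0, swap → [71, 86]
Insert 72:
  append 72 at index 2 → [71, 86, 72] (no swap needed)
Insert 39:
  append 39 at index 3 → [71, 86, 72, 39]
  39 < parent 86 at index 1, swap → [71, 39, 72, 86]
  39 < parent 71 at index 0, swap → [39, 71, 72, 86]
Insert 63:
  append 63 at index 4 → [39, 71, 72, 86, 63]
  63 < parent 71 at index 1, swap → [39, 63, 72, 86, 71]
Insert 95:
  append 95 at index 5 → [39, 63, 72, 86, 71, 95] (no swap needed)
Insert 22:
  append 22 at index 6 → [39, 63, 72, 86, 71, 95, 22]
  22 < parent 72 at index 2, swap → [39, 63, 22, 86, 71, 95, 72]
  22 < parent 39 at index 0, swap → [22, 63, 39, 86, 71, 95, 72]
Insert 70:
  append 70 at index 7 → [22, 63, 39, 86, 71, 95, 72, 70]
  70 < parent 86 at index 3, swap → [22, 63, 39, 70, 71, 95, 72, 86]
Insert 54:
  append 54 at index 8 → [22, 63, 39, 70, 71, 95, 72, 86, 54]
  54 < parent 70 at index 3, swap → [22, 63, 39, 54, 71, 95, 72, 86, 70]
  54 < parent 63 at index 1, swap → [22, 54, 39, 63, 71, 95, 72, 86, 70]
Insert 94:
  append 94 at index 9 → [22, 54, 39, 63, 71, 95, 72, 86, 70, 94] (no swap needed)
Insert 66:
  append 66 at index 10 → [22, 54, 39, 63, 71, 95, 72, 86, 70, 94, 66]
  66 < parent 71 at index 4, swap → [22, 54, 39, 63, 66, 95, 72, 86, 70, 94, 71]
resulting array: [22, 54, 39, 63, 66, 95, 72, 86, 70, 94, 71]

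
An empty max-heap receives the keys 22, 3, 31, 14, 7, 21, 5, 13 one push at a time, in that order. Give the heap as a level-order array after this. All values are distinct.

Insert 22:
  append 22 at index 0 → [22] (no swap needed)
Insert 3:
  append 3 at index 1 → [22, 3] (no swap needed)
Insert 31:
  append 31 at index 2 → [22, 3, 31]
  31 > parent 22 at index 0, swap → [31, 3, 22]
Insert 14:
  append 14 at index 3 → [31, 3, 22, 14]
  14 > parent 3 at index 1, swap → [31, 14, 22, 3]
Insert 7:
  append 7 at index 4 → [31, 14, 22, 3, 7] (no swap needed)
Insert 21:
  append 21 at index 5 → [31, 14, 22, 3, 7, 21] (no swap needed)
Insert 5:
  append 5 at index 6 → [31, 14, 22, 3, 7, 21, 5] (no swap needed)
Insert 13:
  append 13 at index 7 → [31, 14, 22, 3, 7, 21, 5, 13]
  13 > parent 3 at index 3, swap → [31, 14, 22, 13, 7, 21, 5, 3]

[31, 14, 22, 13, 7, 21, 5, 3]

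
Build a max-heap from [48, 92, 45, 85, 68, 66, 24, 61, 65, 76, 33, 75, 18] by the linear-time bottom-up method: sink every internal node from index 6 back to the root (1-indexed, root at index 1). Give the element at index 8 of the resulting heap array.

61

sift down from index 6:
  66 vs larger child 75 at index 12, swap → [48, 92, 45, 85, 68, 75, 24, 61, 65, 76, 33, 66, 18]
sift down from index 5:
  68 vs larger child 76 at index 10, swap → [48, 92, 45, 85, 76, 75, 24, 61, 65, 68, 33, 66, 18]
sift down from index 4: already satisfies heap property
sift down from index 3:
  45 vs larger child 75 at index 6, swap → [48, 92, 75, 85, 76, 45, 24, 61, 65, 68, 33, 66, 18]
  45 vs larger child 66 at index 12, swap → [48, 92, 75, 85, 76, 66, 24, 61, 65, 68, 33, 45, 18]
sift down from index 2: already satisfies heap property
sift down from index 1:
  48 vs larger child 92 at index 2, swap → [92, 48, 75, 85, 76, 66, 24, 61, 65, 68, 33, 45, 18]
  48 vs larger child 85 at index 4, swap → [92, 85, 75, 48, 76, 66, 24, 61, 65, 68, 33, 45, 18]
  48 vs larger child 65 at index 9, swap → [92, 85, 75, 65, 76, 66, 24, 61, 48, 68, 33, 45, 18]
resulting array: [92, 85, 75, 65, 76, 66, 24, 61, 48, 68, 33, 45, 18]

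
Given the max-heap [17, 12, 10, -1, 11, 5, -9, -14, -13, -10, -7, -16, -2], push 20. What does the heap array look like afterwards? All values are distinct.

[20, 12, 17, -1, 11, 5, 10, -14, -13, -10, -7, -16, -2, -9]

append 20 at index 13 → [17, 12, 10, -1, 11, 5, -9, -14, -13, -10, -7, -16, -2, 20]
20 > parent -9 at index 6, swap → [17, 12, 10, -1, 11, 5, 20, -14, -13, -10, -7, -16, -2, -9]
20 > parent 10 at index 2, swap → [17, 12, 20, -1, 11, 5, 10, -14, -13, -10, -7, -16, -2, -9]
20 > parent 17 at index 0, swap → [20, 12, 17, -1, 11, 5, 10, -14, -13, -10, -7, -16, -2, -9]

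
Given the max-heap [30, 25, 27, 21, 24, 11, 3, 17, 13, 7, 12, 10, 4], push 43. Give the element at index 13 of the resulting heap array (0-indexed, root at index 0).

append 43 at index 13 → [30, 25, 27, 21, 24, 11, 3, 17, 13, 7, 12, 10, 4, 43]
43 > parent 3 at index 6, swap → [30, 25, 27, 21, 24, 11, 43, 17, 13, 7, 12, 10, 4, 3]
43 > parent 27 at index 2, swap → [30, 25, 43, 21, 24, 11, 27, 17, 13, 7, 12, 10, 4, 3]
43 > parent 30 at index 0, swap → [43, 25, 30, 21, 24, 11, 27, 17, 13, 7, 12, 10, 4, 3]
resulting array: [43, 25, 30, 21, 24, 11, 27, 17, 13, 7, 12, 10, 4, 3]

3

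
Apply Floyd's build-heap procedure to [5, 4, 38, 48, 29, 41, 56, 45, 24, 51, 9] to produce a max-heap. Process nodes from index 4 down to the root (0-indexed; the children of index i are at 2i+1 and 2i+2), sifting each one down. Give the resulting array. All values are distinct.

[56, 51, 41, 48, 29, 5, 38, 45, 24, 4, 9]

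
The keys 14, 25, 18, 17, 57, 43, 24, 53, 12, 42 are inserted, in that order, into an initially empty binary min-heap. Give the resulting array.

[12, 14, 18, 17, 42, 43, 24, 53, 25, 57]

Insert 14:
  append 14 at index 0 → [14] (no swap needed)
Insert 25:
  append 25 at index 1 → [14, 25] (no swap needed)
Insert 18:
  append 18 at index 2 → [14, 25, 18] (no swap needed)
Insert 17:
  append 17 at index 3 → [14, 25, 18, 17]
  17 < parent 25 at index 1, swap → [14, 17, 18, 25]
Insert 57:
  append 57 at index 4 → [14, 17, 18, 25, 57] (no swap needed)
Insert 43:
  append 43 at index 5 → [14, 17, 18, 25, 57, 43] (no swap needed)
Insert 24:
  append 24 at index 6 → [14, 17, 18, 25, 57, 43, 24] (no swap needed)
Insert 53:
  append 53 at index 7 → [14, 17, 18, 25, 57, 43, 24, 53] (no swap needed)
Insert 12:
  append 12 at index 8 → [14, 17, 18, 25, 57, 43, 24, 53, 12]
  12 < parent 25 at index 3, swap → [14, 17, 18, 12, 57, 43, 24, 53, 25]
  12 < parent 17 at index 1, swap → [14, 12, 18, 17, 57, 43, 24, 53, 25]
  12 < parent 14 at index 0, swap → [12, 14, 18, 17, 57, 43, 24, 53, 25]
Insert 42:
  append 42 at index 9 → [12, 14, 18, 17, 57, 43, 24, 53, 25, 42]
  42 < parent 57 at index 4, swap → [12, 14, 18, 17, 42, 43, 24, 53, 25, 57]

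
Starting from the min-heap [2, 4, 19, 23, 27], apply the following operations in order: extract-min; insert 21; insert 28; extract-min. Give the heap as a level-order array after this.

extract-min → returns 2:
  remove root 2; move last element 27 to root → [27, 4, 19, 23]
  27 vs smaller child 4 at index 1, swap → [4, 27, 19, 23]
  27 vs only child 23 at index 3, swap → [4, 23, 19, 27]
insert 21:
  append 21 at index 4 → [4, 23, 19, 27, 21]
  21 < parent 23 at index 1, swap → [4, 21, 19, 27, 23]
insert 28:
  append 28 at index 5 → [4, 21, 19, 27, 23, 28] (no swap needed)
extract-min → returns 4:
  remove root 4; move last element 28 to root → [28, 21, 19, 27, 23]
  28 vs smaller child 19 at index 2, swap → [19, 21, 28, 27, 23]

[19, 21, 28, 27, 23]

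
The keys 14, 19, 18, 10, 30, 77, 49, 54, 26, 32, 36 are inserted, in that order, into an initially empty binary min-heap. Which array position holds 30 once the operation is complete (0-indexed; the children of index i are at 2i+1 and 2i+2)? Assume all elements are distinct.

4

Insert 14:
  append 14 at index 0 → [14] (no swap needed)
Insert 19:
  append 19 at index 1 → [14, 19] (no swap needed)
Insert 18:
  append 18 at index 2 → [14, 19, 18] (no swap needed)
Insert 10:
  append 10 at index 3 → [14, 19, 18, 10]
  10 < parent 19 at index 1, swap → [14, 10, 18, 19]
  10 < parent 14 at index 0, swap → [10, 14, 18, 19]
Insert 30:
  append 30 at index 4 → [10, 14, 18, 19, 30] (no swap needed)
Insert 77:
  append 77 at index 5 → [10, 14, 18, 19, 30, 77] (no swap needed)
Insert 49:
  append 49 at index 6 → [10, 14, 18, 19, 30, 77, 49] (no swap needed)
Insert 54:
  append 54 at index 7 → [10, 14, 18, 19, 30, 77, 49, 54] (no swap needed)
Insert 26:
  append 26 at index 8 → [10, 14, 18, 19, 30, 77, 49, 54, 26] (no swap needed)
Insert 32:
  append 32 at index 9 → [10, 14, 18, 19, 30, 77, 49, 54, 26, 32] (no swap needed)
Insert 36:
  append 36 at index 10 → [10, 14, 18, 19, 30, 77, 49, 54, 26, 32, 36] (no swap needed)
resulting array: [10, 14, 18, 19, 30, 77, 49, 54, 26, 32, 36]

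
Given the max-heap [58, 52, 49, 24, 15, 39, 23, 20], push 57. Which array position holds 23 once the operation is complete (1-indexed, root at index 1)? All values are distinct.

7

append 57 at index 9 → [58, 52, 49, 24, 15, 39, 23, 20, 57]
57 > parent 24 at index 4, swap → [58, 52, 49, 57, 15, 39, 23, 20, 24]
57 > parent 52 at index 2, swap → [58, 57, 49, 52, 15, 39, 23, 20, 24]
resulting array: [58, 57, 49, 52, 15, 39, 23, 20, 24]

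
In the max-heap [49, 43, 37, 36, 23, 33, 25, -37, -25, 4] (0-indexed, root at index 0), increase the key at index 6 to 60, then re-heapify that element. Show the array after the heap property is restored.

[60, 43, 49, 36, 23, 33, 37, -37, -25, 4]

set index 6 from 25 to 60 → [49, 43, 37, 36, 23, 33, 60, -37, -25, 4]
60 > parent 37 at index 2, swap → [49, 43, 60, 36, 23, 33, 37, -37, -25, 4]
60 > parent 49 at index 0, swap → [60, 43, 49, 36, 23, 33, 37, -37, -25, 4]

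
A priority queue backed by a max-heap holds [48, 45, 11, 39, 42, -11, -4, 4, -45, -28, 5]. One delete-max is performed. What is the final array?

[45, 42, 11, 39, 5, -11, -4, 4, -45, -28]

remove root 48; move last element 5 to root → [5, 45, 11, 39, 42, -11, -4, 4, -45, -28]
5 vs larger child 45 at index 1, swap → [45, 5, 11, 39, 42, -11, -4, 4, -45, -28]
5 vs larger child 42 at index 4, swap → [45, 42, 11, 39, 5, -11, -4, 4, -45, -28]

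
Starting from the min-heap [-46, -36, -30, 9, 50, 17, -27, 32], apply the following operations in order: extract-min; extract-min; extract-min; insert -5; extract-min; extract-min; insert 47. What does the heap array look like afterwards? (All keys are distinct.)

[9, 32, 17, 50, 47]

extract-min → returns -46:
  remove root -46; move last element 32 to root → [32, -36, -30, 9, 50, 17, -27]
  32 vs smaller child -36 at index 1, swap → [-36, 32, -30, 9, 50, 17, -27]
  32 vs smaller child 9 at index 3, swap → [-36, 9, -30, 32, 50, 17, -27]
extract-min → returns -36:
  remove root -36; move last element -27 to root → [-27, 9, -30, 32, 50, 17]
  -27 vs smaller child -30 at index 2, swap → [-30, 9, -27, 32, 50, 17]
extract-min → returns -30:
  remove root -30; move last element 17 to root → [17, 9, -27, 32, 50]
  17 vs smaller child -27 at index 2, swap → [-27, 9, 17, 32, 50]
insert -5:
  append -5 at index 5 → [-27, 9, 17, 32, 50, -5]
  -5 < parent 17 at index 2, swap → [-27, 9, -5, 32, 50, 17]
extract-min → returns -27:
  remove root -27; move last element 17 to root → [17, 9, -5, 32, 50]
  17 vs smaller child -5 at index 2, swap → [-5, 9, 17, 32, 50]
extract-min → returns -5:
  remove root -5; move last element 50 to root → [50, 9, 17, 32]
  50 vs smaller child 9 at index 1, swap → [9, 50, 17, 32]
  50 vs only child 32 at index 3, swap → [9, 32, 17, 50]
insert 47:
  append 47 at index 4 → [9, 32, 17, 50, 47] (no swap needed)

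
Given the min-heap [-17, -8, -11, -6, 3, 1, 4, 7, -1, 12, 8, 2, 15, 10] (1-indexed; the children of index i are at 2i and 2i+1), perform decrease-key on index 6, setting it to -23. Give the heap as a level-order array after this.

set index 6 from 1 to -23 → [-17, -8, -11, -6, 3, -23, 4, 7, -1, 12, 8, 2, 15, 10]
-23 < parent -11 at index 3, swap → [-17, -8, -23, -6, 3, -11, 4, 7, -1, 12, 8, 2, 15, 10]
-23 < parent -17 at index 1, swap → [-23, -8, -17, -6, 3, -11, 4, 7, -1, 12, 8, 2, 15, 10]

[-23, -8, -17, -6, 3, -11, 4, 7, -1, 12, 8, 2, 15, 10]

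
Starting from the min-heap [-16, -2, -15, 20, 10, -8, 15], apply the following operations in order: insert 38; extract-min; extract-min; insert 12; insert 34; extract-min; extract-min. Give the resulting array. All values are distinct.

[10, 15, 12, 20, 34, 38]

insert 38:
  append 38 at index 7 → [-16, -2, -15, 20, 10, -8, 15, 38] (no swap needed)
extract-min → returns -16:
  remove root -16; move last element 38 to root → [38, -2, -15, 20, 10, -8, 15]
  38 vs smaller child -15 at index 2, swap → [-15, -2, 38, 20, 10, -8, 15]
  38 vs smaller child -8 at index 5, swap → [-15, -2, -8, 20, 10, 38, 15]
extract-min → returns -15:
  remove root -15; move last element 15 to root → [15, -2, -8, 20, 10, 38]
  15 vs smaller child -8 at index 2, swap → [-8, -2, 15, 20, 10, 38]
insert 12:
  append 12 at index 6 → [-8, -2, 15, 20, 10, 38, 12]
  12 < parent 15 at index 2, swap → [-8, -2, 12, 20, 10, 38, 15]
insert 34:
  append 34 at index 7 → [-8, -2, 12, 20, 10, 38, 15, 34] (no swap needed)
extract-min → returns -8:
  remove root -8; move last element 34 to root → [34, -2, 12, 20, 10, 38, 15]
  34 vs smaller child -2 at index 1, swap → [-2, 34, 12, 20, 10, 38, 15]
  34 vs smaller child 10 at index 4, swap → [-2, 10, 12, 20, 34, 38, 15]
extract-min → returns -2:
  remove root -2; move last element 15 to root → [15, 10, 12, 20, 34, 38]
  15 vs smaller child 10 at index 1, swap → [10, 15, 12, 20, 34, 38]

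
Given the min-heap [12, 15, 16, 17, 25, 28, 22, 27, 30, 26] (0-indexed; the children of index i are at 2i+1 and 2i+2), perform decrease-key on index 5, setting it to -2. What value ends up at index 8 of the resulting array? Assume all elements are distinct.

30

set index 5 from 28 to -2 → [12, 15, 16, 17, 25, -2, 22, 27, 30, 26]
-2 < parent 16 at index 2, swap → [12, 15, -2, 17, 25, 16, 22, 27, 30, 26]
-2 < parent 12 at index 0, swap → [-2, 15, 12, 17, 25, 16, 22, 27, 30, 26]
resulting array: [-2, 15, 12, 17, 25, 16, 22, 27, 30, 26]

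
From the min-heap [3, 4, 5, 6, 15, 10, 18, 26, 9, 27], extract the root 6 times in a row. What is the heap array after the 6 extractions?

[15, 18, 27, 26]

extract-min #1 returns 3:
  remove root 3; move last element 27 to root → [27, 4, 5, 6, 15, 10, 18, 26, 9]
  27 vs smaller child 4 at index 1, swap → [4, 27, 5, 6, 15, 10, 18, 26, 9]
  27 vs smaller child 6 at index 3, swap → [4, 6, 5, 27, 15, 10, 18, 26, 9]
  27 vs smaller child 9 at index 8, swap → [4, 6, 5, 9, 15, 10, 18, 26, 27]
extract-min #2 returns 4:
  remove root 4; move last element 27 to root → [27, 6, 5, 9, 15, 10, 18, 26]
  27 vs smaller child 5 at index 2, swap → [5, 6, 27, 9, 15, 10, 18, 26]
  27 vs smaller child 10 at index 5, swap → [5, 6, 10, 9, 15, 27, 18, 26]
extract-min #3 returns 5:
  remove root 5; move last element 26 to root → [26, 6, 10, 9, 15, 27, 18]
  26 vs smaller child 6 at index 1, swap → [6, 26, 10, 9, 15, 27, 18]
  26 vs smaller child 9 at index 3, swap → [6, 9, 10, 26, 15, 27, 18]
extract-min #4 returns 6:
  remove root 6; move last element 18 to root → [18, 9, 10, 26, 15, 27]
  18 vs smaller child 9 at index 1, swap → [9, 18, 10, 26, 15, 27]
  18 vs smaller child 15 at index 4, swap → [9, 15, 10, 26, 18, 27]
extract-min #5 returns 9:
  remove root 9; move last element 27 to root → [27, 15, 10, 26, 18]
  27 vs smaller child 10 at index 2, swap → [10, 15, 27, 26, 18]
extract-min #6 returns 10:
  remove root 10; move last element 18 to root → [18, 15, 27, 26]
  18 vs smaller child 15 at index 1, swap → [15, 18, 27, 26]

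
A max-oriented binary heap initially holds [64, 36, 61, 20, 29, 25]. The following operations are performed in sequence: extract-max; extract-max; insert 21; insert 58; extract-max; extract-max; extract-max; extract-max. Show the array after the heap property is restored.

[21, 20]

extract-max → returns 64:
  remove root 64; move last element 25 to root → [25, 36, 61, 20, 29]
  25 vs larger child 61 at index 2, swap → [61, 36, 25, 20, 29]
extract-max → returns 61:
  remove root 61; move last element 29 to root → [29, 36, 25, 20]
  29 vs larger child 36 at index 1, swap → [36, 29, 25, 20]
insert 21:
  append 21 at index 4 → [36, 29, 25, 20, 21] (no swap needed)
insert 58:
  append 58 at index 5 → [36, 29, 25, 20, 21, 58]
  58 > parent 25 at index 2, swap → [36, 29, 58, 20, 21, 25]
  58 > parent 36 at index 0, swap → [58, 29, 36, 20, 21, 25]
extract-max → returns 58:
  remove root 58; move last element 25 to root → [25, 29, 36, 20, 21]
  25 vs larger child 36 at index 2, swap → [36, 29, 25, 20, 21]
extract-max → returns 36:
  remove root 36; move last element 21 to root → [21, 29, 25, 20]
  21 vs larger child 29 at index 1, swap → [29, 21, 25, 20]
extract-max → returns 29:
  remove root 29; move last element 20 to root → [20, 21, 25]
  20 vs larger child 25 at index 2, swap → [25, 21, 20]
extract-max → returns 25:
  remove root 25; move last element 20 to root → [20, 21]
  20 vs only child 21 at index 1, swap → [21, 20]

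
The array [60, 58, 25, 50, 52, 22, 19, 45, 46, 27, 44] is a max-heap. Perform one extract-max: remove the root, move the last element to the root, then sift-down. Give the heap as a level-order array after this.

remove root 60; move last element 44 to root → [44, 58, 25, 50, 52, 22, 19, 45, 46, 27]
44 vs larger child 58 at index 1, swap → [58, 44, 25, 50, 52, 22, 19, 45, 46, 27]
44 vs larger child 52 at index 4, swap → [58, 52, 25, 50, 44, 22, 19, 45, 46, 27]

[58, 52, 25, 50, 44, 22, 19, 45, 46, 27]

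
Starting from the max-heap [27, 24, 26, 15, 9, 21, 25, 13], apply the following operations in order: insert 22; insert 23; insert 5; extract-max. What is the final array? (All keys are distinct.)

[26, 24, 25, 22, 23, 21, 5, 13, 15, 9]

insert 22:
  append 22 at index 8 → [27, 24, 26, 15, 9, 21, 25, 13, 22]
  22 > parent 15 at index 3, swap → [27, 24, 26, 22, 9, 21, 25, 13, 15]
insert 23:
  append 23 at index 9 → [27, 24, 26, 22, 9, 21, 25, 13, 15, 23]
  23 > parent 9 at index 4, swap → [27, 24, 26, 22, 23, 21, 25, 13, 15, 9]
insert 5:
  append 5 at index 10 → [27, 24, 26, 22, 23, 21, 25, 13, 15, 9, 5] (no swap needed)
extract-max → returns 27:
  remove root 27; move last element 5 to root → [5, 24, 26, 22, 23, 21, 25, 13, 15, 9]
  5 vs larger child 26 at index 2, swap → [26, 24, 5, 22, 23, 21, 25, 13, 15, 9]
  5 vs larger child 25 at index 6, swap → [26, 24, 25, 22, 23, 21, 5, 13, 15, 9]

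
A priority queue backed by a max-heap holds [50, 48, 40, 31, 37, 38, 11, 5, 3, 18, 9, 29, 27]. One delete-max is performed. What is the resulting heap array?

[48, 37, 40, 31, 27, 38, 11, 5, 3, 18, 9, 29]

remove root 50; move last element 27 to root → [27, 48, 40, 31, 37, 38, 11, 5, 3, 18, 9, 29]
27 vs larger child 48 at index 1, swap → [48, 27, 40, 31, 37, 38, 11, 5, 3, 18, 9, 29]
27 vs larger child 37 at index 4, swap → [48, 37, 40, 31, 27, 38, 11, 5, 3, 18, 9, 29]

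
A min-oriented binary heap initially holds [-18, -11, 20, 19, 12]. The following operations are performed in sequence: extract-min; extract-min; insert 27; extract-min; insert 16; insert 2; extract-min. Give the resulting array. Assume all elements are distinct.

extract-min → returns -18:
  remove root -18; move last element 12 to root → [12, -11, 20, 19]
  12 vs smaller child -11 at index 1, swap → [-11, 12, 20, 19]
extract-min → returns -11:
  remove root -11; move last element 19 to root → [19, 12, 20]
  19 vs smaller child 12 at index 1, swap → [12, 19, 20]
insert 27:
  append 27 at index 3 → [12, 19, 20, 27] (no swap needed)
extract-min → returns 12:
  remove root 12; move last element 27 to root → [27, 19, 20]
  27 vs smaller child 19 at index 1, swap → [19, 27, 20]
insert 16:
  append 16 at index 3 → [19, 27, 20, 16]
  16 < parent 27 at index 1, swap → [19, 16, 20, 27]
  16 < parent 19 at index 0, swap → [16, 19, 20, 27]
insert 2:
  append 2 at index 4 → [16, 19, 20, 27, 2]
  2 < parent 19 at index 1, swap → [16, 2, 20, 27, 19]
  2 < parent 16 at index 0, swap → [2, 16, 20, 27, 19]
extract-min → returns 2:
  remove root 2; move last element 19 to root → [19, 16, 20, 27]
  19 vs smaller child 16 at index 1, swap → [16, 19, 20, 27]

[16, 19, 20, 27]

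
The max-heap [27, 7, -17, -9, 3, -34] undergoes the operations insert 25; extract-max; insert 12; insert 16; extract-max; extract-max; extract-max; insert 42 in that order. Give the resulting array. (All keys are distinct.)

insert 25:
  append 25 at index 6 → [27, 7, -17, -9, 3, -34, 25]
  25 > parent -17 at index 2, swap → [27, 7, 25, -9, 3, -34, -17]
extract-max → returns 27:
  remove root 27; move last element -17 to root → [-17, 7, 25, -9, 3, -34]
  -17 vs larger child 25 at index 2, swap → [25, 7, -17, -9, 3, -34]
insert 12:
  append 12 at index 6 → [25, 7, -17, -9, 3, -34, 12]
  12 > parent -17 at index 2, swap → [25, 7, 12, -9, 3, -34, -17]
insert 16:
  append 16 at index 7 → [25, 7, 12, -9, 3, -34, -17, 16]
  16 > parent -9 at index 3, swap → [25, 7, 12, 16, 3, -34, -17, -9]
  16 > parent 7 at index 1, swap → [25, 16, 12, 7, 3, -34, -17, -9]
extract-max → returns 25:
  remove root 25; move last element -9 to root → [-9, 16, 12, 7, 3, -34, -17]
  -9 vs larger child 16 at index 1, swap → [16, -9, 12, 7, 3, -34, -17]
  -9 vs larger child 7 at index 3, swap → [16, 7, 12, -9, 3, -34, -17]
extract-max → returns 16:
  remove root 16; move last element -17 to root → [-17, 7, 12, -9, 3, -34]
  -17 vs larger child 12 at index 2, swap → [12, 7, -17, -9, 3, -34]
extract-max → returns 12:
  remove root 12; move last element -34 to root → [-34, 7, -17, -9, 3]
  -34 vs larger child 7 at index 1, swap → [7, -34, -17, -9, 3]
  -34 vs larger child 3 at index 4, swap → [7, 3, -17, -9, -34]
insert 42:
  append 42 at index 5 → [7, 3, -17, -9, -34, 42]
  42 > parent -17 at index 2, swap → [7, 3, 42, -9, -34, -17]
  42 > parent 7 at index 0, swap → [42, 3, 7, -9, -34, -17]

[42, 3, 7, -9, -34, -17]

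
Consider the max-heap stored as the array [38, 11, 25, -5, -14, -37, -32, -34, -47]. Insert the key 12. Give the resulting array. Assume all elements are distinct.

append 12 at index 9 → [38, 11, 25, -5, -14, -37, -32, -34, -47, 12]
12 > parent -14 at index 4, swap → [38, 11, 25, -5, 12, -37, -32, -34, -47, -14]
12 > parent 11 at index 1, swap → [38, 12, 25, -5, 11, -37, -32, -34, -47, -14]

[38, 12, 25, -5, 11, -37, -32, -34, -47, -14]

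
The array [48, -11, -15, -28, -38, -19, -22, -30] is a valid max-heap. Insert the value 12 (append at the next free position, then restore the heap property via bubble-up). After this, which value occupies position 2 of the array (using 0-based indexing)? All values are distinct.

-15

append 12 at index 8 → [48, -11, -15, -28, -38, -19, -22, -30, 12]
12 > parent -28 at index 3, swap → [48, -11, -15, 12, -38, -19, -22, -30, -28]
12 > parent -11 at index 1, swap → [48, 12, -15, -11, -38, -19, -22, -30, -28]
resulting array: [48, 12, -15, -11, -38, -19, -22, -30, -28]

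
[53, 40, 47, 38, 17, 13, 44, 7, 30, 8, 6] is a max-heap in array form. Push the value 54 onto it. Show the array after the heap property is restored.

[54, 40, 53, 38, 17, 47, 44, 7, 30, 8, 6, 13]

append 54 at index 11 → [53, 40, 47, 38, 17, 13, 44, 7, 30, 8, 6, 54]
54 > parent 13 at index 5, swap → [53, 40, 47, 38, 17, 54, 44, 7, 30, 8, 6, 13]
54 > parent 47 at index 2, swap → [53, 40, 54, 38, 17, 47, 44, 7, 30, 8, 6, 13]
54 > parent 53 at index 0, swap → [54, 40, 53, 38, 17, 47, 44, 7, 30, 8, 6, 13]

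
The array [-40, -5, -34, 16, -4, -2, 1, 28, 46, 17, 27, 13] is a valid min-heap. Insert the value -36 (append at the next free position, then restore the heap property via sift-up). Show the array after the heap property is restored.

[-40, -5, -36, 16, -4, -34, 1, 28, 46, 17, 27, 13, -2]

append -36 at index 12 → [-40, -5, -34, 16, -4, -2, 1, 28, 46, 17, 27, 13, -36]
-36 < parent -2 at index 5, swap → [-40, -5, -34, 16, -4, -36, 1, 28, 46, 17, 27, 13, -2]
-36 < parent -34 at index 2, swap → [-40, -5, -36, 16, -4, -34, 1, 28, 46, 17, 27, 13, -2]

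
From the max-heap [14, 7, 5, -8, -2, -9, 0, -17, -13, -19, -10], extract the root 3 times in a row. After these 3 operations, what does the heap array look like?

extract-max #1 returns 14:
  remove root 14; move last element -10 to root → [-10, 7, 5, -8, -2, -9, 0, -17, -13, -19]
  -10 vs larger child 7 at index 1, swap → [7, -10, 5, -8, -2, -9, 0, -17, -13, -19]
  -10 vs larger child -2 at index 4, swap → [7, -2, 5, -8, -10, -9, 0, -17, -13, -19]
extract-max #2 returns 7:
  remove root 7; move last element -19 to root → [-19, -2, 5, -8, -10, -9, 0, -17, -13]
  -19 vs larger child 5 at index 2, swap → [5, -2, -19, -8, -10, -9, 0, -17, -13]
  -19 vs larger child 0 at index 6, swap → [5, -2, 0, -8, -10, -9, -19, -17, -13]
extract-max #3 returns 5:
  remove root 5; move last element -13 to root → [-13, -2, 0, -8, -10, -9, -19, -17]
  -13 vs larger child 0 at index 2, swap → [0, -2, -13, -8, -10, -9, -19, -17]
  -13 vs larger child -9 at index 5, swap → [0, -2, -9, -8, -10, -13, -19, -17]

[0, -2, -9, -8, -10, -13, -19, -17]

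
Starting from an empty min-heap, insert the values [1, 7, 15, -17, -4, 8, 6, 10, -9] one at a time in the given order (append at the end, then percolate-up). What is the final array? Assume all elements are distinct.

Insert 1:
  append 1 at index 0 → [1] (no swap needed)
Insert 7:
  append 7 at index 1 → [1, 7] (no swap needed)
Insert 15:
  append 15 at index 2 → [1, 7, 15] (no swap needed)
Insert -17:
  append -17 at index 3 → [1, 7, 15, -17]
  -17 < parent 7 at index 1, swap → [1, -17, 15, 7]
  -17 < parent 1 at index 0, swap → [-17, 1, 15, 7]
Insert -4:
  append -4 at index 4 → [-17, 1, 15, 7, -4]
  -4 < parent 1 at index 1, swap → [-17, -4, 15, 7, 1]
Insert 8:
  append 8 at index 5 → [-17, -4, 15, 7, 1, 8]
  8 < parent 15 at index 2, swap → [-17, -4, 8, 7, 1, 15]
Insert 6:
  append 6 at index 6 → [-17, -4, 8, 7, 1, 15, 6]
  6 < parent 8 at index 2, swap → [-17, -4, 6, 7, 1, 15, 8]
Insert 10:
  append 10 at index 7 → [-17, -4, 6, 7, 1, 15, 8, 10] (no swap needed)
Insert -9:
  append -9 at index 8 → [-17, -4, 6, 7, 1, 15, 8, 10, -9]
  -9 < parent 7 at index 3, swap → [-17, -4, 6, -9, 1, 15, 8, 10, 7]
  -9 < parent -4 at index 1, swap → [-17, -9, 6, -4, 1, 15, 8, 10, 7]

[-17, -9, 6, -4, 1, 15, 8, 10, 7]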